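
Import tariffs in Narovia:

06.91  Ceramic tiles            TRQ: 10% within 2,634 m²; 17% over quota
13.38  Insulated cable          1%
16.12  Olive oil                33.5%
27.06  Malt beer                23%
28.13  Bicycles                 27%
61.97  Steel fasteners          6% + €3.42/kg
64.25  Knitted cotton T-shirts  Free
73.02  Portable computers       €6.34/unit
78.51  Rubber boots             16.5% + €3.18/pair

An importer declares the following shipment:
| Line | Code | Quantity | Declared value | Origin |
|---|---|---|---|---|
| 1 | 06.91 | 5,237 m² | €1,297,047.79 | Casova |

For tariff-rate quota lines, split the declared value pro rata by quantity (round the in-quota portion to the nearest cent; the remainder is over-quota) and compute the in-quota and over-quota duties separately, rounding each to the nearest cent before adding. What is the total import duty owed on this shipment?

€174,832.73

Line 1 (06.91, Casova, 5,237 m², €1,297,047.79):
Code 06.91 is under a tariff-rate quota (threshold 2,634 m²). In-quota: 2,634 m² at 10%; over-quota: 2,603 m² at 17%.
Pro-rata value split: in-quota = €1,297,047.79 × 2,634/5,237 = €652,362.78; over-quota = €1,297,047.79 − €652,362.78 = €644,685.01.
In-quota duty = €652,362.78 × 10% = €65,236.28. Over-quota duty = €644,685.01 × 17% = €109,596.45.
Line duty = €65,236.28 + €109,596.45 = €174,832.73.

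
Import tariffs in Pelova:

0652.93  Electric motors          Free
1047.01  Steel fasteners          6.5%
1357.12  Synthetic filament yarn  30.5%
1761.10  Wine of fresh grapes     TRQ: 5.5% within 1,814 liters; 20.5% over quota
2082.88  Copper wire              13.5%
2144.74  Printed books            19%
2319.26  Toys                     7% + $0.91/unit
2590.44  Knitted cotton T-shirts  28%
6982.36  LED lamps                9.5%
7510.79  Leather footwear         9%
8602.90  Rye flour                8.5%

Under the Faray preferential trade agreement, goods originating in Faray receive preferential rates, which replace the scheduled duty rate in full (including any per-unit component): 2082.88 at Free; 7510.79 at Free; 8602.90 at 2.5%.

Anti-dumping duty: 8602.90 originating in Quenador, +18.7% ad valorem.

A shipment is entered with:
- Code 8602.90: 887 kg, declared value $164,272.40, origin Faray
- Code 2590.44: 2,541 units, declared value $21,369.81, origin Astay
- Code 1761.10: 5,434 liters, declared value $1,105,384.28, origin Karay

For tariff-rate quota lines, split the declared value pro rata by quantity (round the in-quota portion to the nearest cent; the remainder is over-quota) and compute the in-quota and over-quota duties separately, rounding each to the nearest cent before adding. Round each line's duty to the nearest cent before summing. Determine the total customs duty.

Line 1 (8602.90, Faray, 887 kg, $164,272.40):
Base rate for 8602.90 is 8.5%.
Origin Faray qualifies under the Pelova–Faray agreement and 8602.90 is covered: preferential rate 2.5% applies instead.
The additional-duty order on 8602.90 targets Quenador, not Faray; it does not apply.
Duty = $164,272.40 × 2.5% = $4,106.81.
Line 2 (2590.44, Astay, 2,541 units, $21,369.81):
Base rate for 2590.44 is 28%.
Duty = $21,369.81 × 28% = $5,983.55.
Line 3 (1761.10, Karay, 5,434 liters, $1,105,384.28):
Code 1761.10 is under a tariff-rate quota (threshold 1,814 liters). In-quota: 1,814 liters at 5.5%; over-quota: 3,620 liters at 20.5%.
Pro-rata value split: in-quota = $1,105,384.28 × 1,814/5,434 = $369,003.88; over-quota = $1,105,384.28 − $369,003.88 = $736,380.40.
In-quota duty = $369,003.88 × 5.5% = $20,295.21. Over-quota duty = $736,380.40 × 20.5% = $150,957.98.
Line duty = $20,295.21 + $150,957.98 = $171,253.19.
Total = $4,106.81 + $5,983.55 + $171,253.19 = $181,343.55.

$181,343.55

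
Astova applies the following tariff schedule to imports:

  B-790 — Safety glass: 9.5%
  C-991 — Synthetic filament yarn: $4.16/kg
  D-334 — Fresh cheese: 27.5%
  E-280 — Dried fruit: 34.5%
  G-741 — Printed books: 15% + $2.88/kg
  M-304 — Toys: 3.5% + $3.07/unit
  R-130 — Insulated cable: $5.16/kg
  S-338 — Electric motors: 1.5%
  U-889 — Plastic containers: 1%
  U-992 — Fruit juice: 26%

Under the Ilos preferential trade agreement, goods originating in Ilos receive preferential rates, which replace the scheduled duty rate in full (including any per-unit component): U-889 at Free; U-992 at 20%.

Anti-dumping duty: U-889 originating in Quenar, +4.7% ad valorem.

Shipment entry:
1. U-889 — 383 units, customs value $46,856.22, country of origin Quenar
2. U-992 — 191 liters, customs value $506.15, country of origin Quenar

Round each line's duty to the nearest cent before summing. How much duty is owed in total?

$2,802.40

Line 1 (U-889, Quenar, 383 units, $46,856.22):
Base rate for U-889 is 1%.
U-889 has an FTA preferential rate, but origin Quenar is not Ilos; base rate stands.
Additional duty on U-889 from Quenar: +4.7%. Applied ad valorem rate: 1% + 4.7% = 5.7%.
Duty = $46,856.22 × 5.7% = $2,670.80.
Line 2 (U-992, Quenar, 191 liters, $506.15):
Base rate for U-992 is 26%.
U-992 has an FTA preferential rate, but origin Quenar is not Ilos; base rate stands.
Duty = $506.15 × 26% = $131.60.
Total = $2,670.80 + $131.60 = $2,802.40.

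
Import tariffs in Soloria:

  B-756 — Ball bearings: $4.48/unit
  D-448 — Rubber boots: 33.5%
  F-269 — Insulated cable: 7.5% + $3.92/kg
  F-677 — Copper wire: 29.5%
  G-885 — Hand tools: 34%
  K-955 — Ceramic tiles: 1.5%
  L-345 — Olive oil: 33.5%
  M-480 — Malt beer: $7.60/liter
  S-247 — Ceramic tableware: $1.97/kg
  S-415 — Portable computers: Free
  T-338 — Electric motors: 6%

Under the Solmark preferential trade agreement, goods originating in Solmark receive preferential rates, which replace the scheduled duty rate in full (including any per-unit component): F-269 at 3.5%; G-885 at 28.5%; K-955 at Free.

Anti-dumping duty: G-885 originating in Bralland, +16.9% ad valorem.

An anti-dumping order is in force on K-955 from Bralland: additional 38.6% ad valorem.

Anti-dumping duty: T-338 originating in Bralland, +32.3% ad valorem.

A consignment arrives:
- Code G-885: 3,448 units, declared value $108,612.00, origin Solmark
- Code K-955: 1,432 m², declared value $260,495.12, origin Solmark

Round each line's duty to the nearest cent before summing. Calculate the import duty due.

Line 1 (G-885, Solmark, 3,448 units, $108,612.00):
Base rate for G-885 is 34%.
Origin Solmark qualifies under the Soloria–Solmark agreement and G-885 is covered: preferential rate 28.5% applies instead.
The additional-duty order on G-885 targets Bralland, not Solmark; it does not apply.
Duty = $108,612.00 × 28.5% = $30,954.42.
Line 2 (K-955, Solmark, 1,432 m², $260,495.12):
Base rate for K-955 is 1.5%.
Origin Solmark qualifies under the Soloria–Solmark agreement and K-955 is covered: preferential rate Free applies instead.
The additional-duty order on K-955 targets Bralland, not Solmark; it does not apply.
Duty = $260,495.12 × 0% = $0.00.
Total = $30,954.42 + $0.00 = $30,954.42.

$30,954.42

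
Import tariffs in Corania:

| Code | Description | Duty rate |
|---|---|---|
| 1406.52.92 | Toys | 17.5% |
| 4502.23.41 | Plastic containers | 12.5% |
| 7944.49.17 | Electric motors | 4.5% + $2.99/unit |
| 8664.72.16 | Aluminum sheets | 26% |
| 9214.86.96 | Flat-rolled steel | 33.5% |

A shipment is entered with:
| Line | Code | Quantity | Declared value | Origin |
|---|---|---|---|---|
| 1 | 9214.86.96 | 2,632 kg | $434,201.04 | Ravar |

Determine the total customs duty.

Line 1 (9214.86.96, Ravar, 2,632 kg, $434,201.04):
Base rate for 9214.86.96 is 33.5%.
Duty = $434,201.04 × 33.5% = $145,457.35.

$145,457.35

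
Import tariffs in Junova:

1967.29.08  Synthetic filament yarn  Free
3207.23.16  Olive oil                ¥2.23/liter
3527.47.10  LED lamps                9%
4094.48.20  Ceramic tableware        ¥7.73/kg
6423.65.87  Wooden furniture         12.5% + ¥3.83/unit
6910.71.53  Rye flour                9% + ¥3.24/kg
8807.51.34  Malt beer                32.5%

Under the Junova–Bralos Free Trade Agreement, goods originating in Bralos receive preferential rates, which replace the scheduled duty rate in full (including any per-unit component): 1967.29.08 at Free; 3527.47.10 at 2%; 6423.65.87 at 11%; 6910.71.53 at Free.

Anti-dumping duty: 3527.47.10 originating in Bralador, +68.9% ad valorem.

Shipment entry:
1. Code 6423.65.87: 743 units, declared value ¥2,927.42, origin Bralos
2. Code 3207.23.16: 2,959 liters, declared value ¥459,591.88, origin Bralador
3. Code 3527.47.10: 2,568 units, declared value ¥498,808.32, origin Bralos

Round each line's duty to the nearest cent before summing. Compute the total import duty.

Line 1 (6423.65.87, Bralos, 743 units, ¥2,927.42):
Base rate for 6423.65.87 is 12.5% + ¥3.83/unit.
Origin Bralos qualifies under the Junova–Bralos agreement and 6423.65.87 is covered: preferential rate 11% applies instead.
Duty = ¥2,927.42 × 11% = ¥322.02.
Line 2 (3207.23.16, Bralador, 2,959 liters, ¥459,591.88):
Base rate for 3207.23.16 is ¥2.23/liter.
Duty = 2,959 × ¥2.23 = ¥6,598.57.
Line 3 (3527.47.10, Bralos, 2,568 units, ¥498,808.32):
Base rate for 3527.47.10 is 9%.
Origin Bralos qualifies under the Junova–Bralos agreement and 3527.47.10 is covered: preferential rate 2% applies instead.
The additional-duty order on 3527.47.10 targets Bralador, not Bralos; it does not apply.
Duty = ¥498,808.32 × 2% = ¥9,976.17.
Total = ¥322.02 + ¥6,598.57 + ¥9,976.17 = ¥16,896.76.

¥16,896.76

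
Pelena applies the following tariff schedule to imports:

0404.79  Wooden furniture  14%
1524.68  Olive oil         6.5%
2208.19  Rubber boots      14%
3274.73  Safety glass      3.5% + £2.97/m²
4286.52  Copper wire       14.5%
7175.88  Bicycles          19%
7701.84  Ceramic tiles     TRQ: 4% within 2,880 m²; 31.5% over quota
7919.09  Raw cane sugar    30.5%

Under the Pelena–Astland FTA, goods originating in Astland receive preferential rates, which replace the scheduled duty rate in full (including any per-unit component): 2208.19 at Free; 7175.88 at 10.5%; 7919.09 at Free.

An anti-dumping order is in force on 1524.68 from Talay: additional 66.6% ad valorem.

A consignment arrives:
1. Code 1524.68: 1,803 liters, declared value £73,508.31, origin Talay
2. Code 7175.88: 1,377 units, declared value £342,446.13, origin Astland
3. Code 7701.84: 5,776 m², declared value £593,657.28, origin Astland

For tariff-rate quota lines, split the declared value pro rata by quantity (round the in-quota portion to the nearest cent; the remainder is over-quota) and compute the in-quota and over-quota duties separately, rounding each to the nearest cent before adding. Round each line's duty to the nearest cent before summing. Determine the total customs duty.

£195,291.70

Line 1 (1524.68, Talay, 1,803 liters, £73,508.31):
Base rate for 1524.68 is 6.5%.
Additional duty on 1524.68 from Talay: +66.6%. Applied ad valorem rate: 6.5% + 66.6% = 73.1%.
Duty = £73,508.31 × 73.1% = £53,734.57.
Line 2 (7175.88, Astland, 1,377 units, £342,446.13):
Base rate for 7175.88 is 19%.
Origin Astland qualifies under the Pelena–Astland agreement and 7175.88 is covered: preferential rate 10.5% applies instead.
Duty = £342,446.13 × 10.5% = £35,956.84.
Line 3 (7701.84, Astland, 5,776 m², £593,657.28):
Code 7701.84 is under a tariff-rate quota (threshold 2,880 m²). In-quota: 2,880 m² at 4%; over-quota: 2,896 m² at 31.5%.
Pro-rata value split: in-quota = £593,657.28 × 2,880/5,776 = £296,006.40; over-quota = £593,657.28 − £296,006.40 = £297,650.88.
In-quota duty = £296,006.40 × 4% = £11,840.26. Over-quota duty = £297,650.88 × 31.5% = £93,760.03.
Line duty = £11,840.26 + £93,760.03 = £105,600.29.
Total = £53,734.57 + £35,956.84 + £105,600.29 = £195,291.70.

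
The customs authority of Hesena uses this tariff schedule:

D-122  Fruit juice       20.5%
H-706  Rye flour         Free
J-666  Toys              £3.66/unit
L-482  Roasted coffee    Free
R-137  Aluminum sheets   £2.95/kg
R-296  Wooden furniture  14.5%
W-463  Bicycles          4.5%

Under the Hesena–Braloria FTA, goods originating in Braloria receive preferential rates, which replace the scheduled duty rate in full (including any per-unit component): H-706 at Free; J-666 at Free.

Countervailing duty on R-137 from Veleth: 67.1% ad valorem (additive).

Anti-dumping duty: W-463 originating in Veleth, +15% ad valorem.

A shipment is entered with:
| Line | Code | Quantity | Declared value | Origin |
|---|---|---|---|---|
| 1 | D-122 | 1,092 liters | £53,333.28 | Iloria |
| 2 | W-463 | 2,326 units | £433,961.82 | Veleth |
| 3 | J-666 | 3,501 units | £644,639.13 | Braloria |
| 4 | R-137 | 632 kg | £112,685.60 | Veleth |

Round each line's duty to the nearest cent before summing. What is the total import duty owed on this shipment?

£173,032.31

Line 1 (D-122, Iloria, 1,092 liters, £53,333.28):
Base rate for D-122 is 20.5%.
Duty = £53,333.28 × 20.5% = £10,933.32.
Line 2 (W-463, Veleth, 2,326 units, £433,961.82):
Base rate for W-463 is 4.5%.
Additional duty on W-463 from Veleth: +15%. Applied ad valorem rate: 4.5% + 15% = 19.5%.
Duty = £433,961.82 × 19.5% = £84,622.55.
Line 3 (J-666, Braloria, 3,501 units, £644,639.13):
Base rate for J-666 is £3.66/unit.
Origin Braloria qualifies under the Hesena–Braloria agreement and J-666 is covered: preferential rate Free applies instead.
Duty = £644,639.13 × 0% = £0.00.
Line 4 (R-137, Veleth, 632 kg, £112,685.60):
Base rate for R-137 is £2.95/kg.
Additional duty on R-137 from Veleth: +67.1% ad valorem. Applied ad valorem rate = 67.1%.
Duty = £112,685.60 × 67.1% + 632 × £2.95 = £77,476.44.
Total = £10,933.32 + £84,622.55 + £0.00 + £77,476.44 = £173,032.31.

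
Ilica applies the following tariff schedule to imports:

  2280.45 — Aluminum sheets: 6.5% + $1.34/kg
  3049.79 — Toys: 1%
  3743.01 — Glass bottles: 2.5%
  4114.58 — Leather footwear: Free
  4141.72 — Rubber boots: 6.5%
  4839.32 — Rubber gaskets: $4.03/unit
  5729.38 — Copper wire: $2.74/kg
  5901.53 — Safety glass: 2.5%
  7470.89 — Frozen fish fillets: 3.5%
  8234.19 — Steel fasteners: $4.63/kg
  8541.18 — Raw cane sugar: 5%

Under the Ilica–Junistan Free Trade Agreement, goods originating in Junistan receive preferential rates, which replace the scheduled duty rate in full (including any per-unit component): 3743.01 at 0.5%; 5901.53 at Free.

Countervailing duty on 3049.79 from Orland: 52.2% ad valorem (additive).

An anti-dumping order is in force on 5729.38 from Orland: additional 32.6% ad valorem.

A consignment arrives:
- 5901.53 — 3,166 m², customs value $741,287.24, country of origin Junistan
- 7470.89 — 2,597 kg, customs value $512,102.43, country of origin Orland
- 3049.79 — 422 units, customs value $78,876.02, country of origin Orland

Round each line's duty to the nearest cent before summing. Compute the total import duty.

$59,885.63

Line 1 (5901.53, Junistan, 3,166 m², $741,287.24):
Base rate for 5901.53 is 2.5%.
Origin Junistan qualifies under the Ilica–Junistan agreement and 5901.53 is covered: preferential rate Free applies instead.
Duty = $741,287.24 × 0% = $0.00.
Line 2 (7470.89, Orland, 2,597 kg, $512,102.43):
Base rate for 7470.89 is 3.5%.
Duty = $512,102.43 × 3.5% = $17,923.59.
Line 3 (3049.79, Orland, 422 units, $78,876.02):
Base rate for 3049.79 is 1%.
Additional duty on 3049.79 from Orland: +52.2%. Applied ad valorem rate: 1% + 52.2% = 53.2%.
Duty = $78,876.02 × 53.2% = $41,962.04.
Total = $0.00 + $17,923.59 + $41,962.04 = $59,885.63.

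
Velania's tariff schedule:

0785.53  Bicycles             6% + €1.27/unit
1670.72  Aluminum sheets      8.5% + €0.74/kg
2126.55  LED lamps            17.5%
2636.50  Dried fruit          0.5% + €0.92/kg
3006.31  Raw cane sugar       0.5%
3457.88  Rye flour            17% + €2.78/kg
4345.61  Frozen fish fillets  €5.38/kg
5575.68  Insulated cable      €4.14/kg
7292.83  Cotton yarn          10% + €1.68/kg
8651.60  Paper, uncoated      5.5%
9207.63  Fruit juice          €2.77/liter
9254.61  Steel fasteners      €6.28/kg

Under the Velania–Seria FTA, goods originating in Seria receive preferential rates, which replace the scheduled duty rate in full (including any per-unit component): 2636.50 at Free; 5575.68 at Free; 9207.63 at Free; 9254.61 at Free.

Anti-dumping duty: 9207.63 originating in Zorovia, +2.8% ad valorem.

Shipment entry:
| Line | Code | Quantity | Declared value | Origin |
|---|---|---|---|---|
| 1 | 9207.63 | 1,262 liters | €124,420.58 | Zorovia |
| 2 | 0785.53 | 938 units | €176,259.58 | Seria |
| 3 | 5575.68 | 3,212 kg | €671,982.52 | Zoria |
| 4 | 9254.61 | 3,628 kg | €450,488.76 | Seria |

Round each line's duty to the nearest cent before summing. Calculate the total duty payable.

€32,044.03

Line 1 (9207.63, Zorovia, 1,262 liters, €124,420.58):
Base rate for 9207.63 is €2.77/liter.
9207.63 has an FTA preferential rate, but origin Zorovia is not Seria; base rate stands.
Additional duty on 9207.63 from Zorovia: +2.8% ad valorem. Applied ad valorem rate = 2.8%.
Duty = €124,420.58 × 2.8% + 1,262 × €2.77 = €6,979.52.
Line 2 (0785.53, Seria, 938 units, €176,259.58):
Base rate for 0785.53 is 6% + €1.27/unit.
Origin Seria is the FTA partner but 0785.53 is not on the preference list; base rate stands.
Duty = €176,259.58 × 6% + 938 × €1.27 = €11,766.83.
Line 3 (5575.68, Zoria, 3,212 kg, €671,982.52):
Base rate for 5575.68 is €4.14/kg.
5575.68 has an FTA preferential rate, but origin Zoria is not Seria; base rate stands.
Duty = 3,212 × €4.14 = €13,297.68.
Line 4 (9254.61, Seria, 3,628 kg, €450,488.76):
Base rate for 9254.61 is €6.28/kg.
Origin Seria qualifies under the Velania–Seria agreement and 9254.61 is covered: preferential rate Free applies instead.
Duty = €450,488.76 × 0% = €0.00.
Total = €6,979.52 + €11,766.83 + €13,297.68 + €0.00 = €32,044.03.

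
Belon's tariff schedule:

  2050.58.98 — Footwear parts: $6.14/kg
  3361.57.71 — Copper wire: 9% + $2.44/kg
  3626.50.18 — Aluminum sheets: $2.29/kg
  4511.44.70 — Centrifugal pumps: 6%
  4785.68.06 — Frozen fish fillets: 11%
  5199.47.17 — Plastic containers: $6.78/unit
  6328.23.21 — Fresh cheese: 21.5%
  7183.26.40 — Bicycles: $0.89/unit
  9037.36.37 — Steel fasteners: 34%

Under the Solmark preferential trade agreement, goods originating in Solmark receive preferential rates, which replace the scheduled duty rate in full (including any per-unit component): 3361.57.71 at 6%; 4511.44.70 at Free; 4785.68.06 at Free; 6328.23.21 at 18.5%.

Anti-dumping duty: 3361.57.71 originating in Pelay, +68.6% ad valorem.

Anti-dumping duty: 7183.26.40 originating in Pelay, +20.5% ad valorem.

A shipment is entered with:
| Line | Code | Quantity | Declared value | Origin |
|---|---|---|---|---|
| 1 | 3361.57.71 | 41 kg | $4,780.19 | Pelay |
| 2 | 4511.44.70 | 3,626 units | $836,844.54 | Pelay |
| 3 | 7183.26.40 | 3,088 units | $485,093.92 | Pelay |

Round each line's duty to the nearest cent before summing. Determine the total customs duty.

$156,212.71

Line 1 (3361.57.71, Pelay, 41 kg, $4,780.19):
Base rate for 3361.57.71 is 9% + $2.44/kg.
3361.57.71 has an FTA preferential rate, but origin Pelay is not Solmark; base rate stands.
Additional duty on 3361.57.71 from Pelay: +68.6%. Applied ad valorem rate: 9% + 68.6% = 77.6%.
Duty = $4,780.19 × 77.6% + 41 × $2.44 = $3,809.47.
Line 2 (4511.44.70, Pelay, 3,626 units, $836,844.54):
Base rate for 4511.44.70 is 6%.
4511.44.70 has an FTA preferential rate, but origin Pelay is not Solmark; base rate stands.
Duty = $836,844.54 × 6% = $50,210.67.
Line 3 (7183.26.40, Pelay, 3,088 units, $485,093.92):
Base rate for 7183.26.40 is $0.89/unit.
Additional duty on 7183.26.40 from Pelay: +20.5% ad valorem. Applied ad valorem rate = 20.5%.
Duty = $485,093.92 × 20.5% + 3,088 × $0.89 = $102,192.57.
Total = $3,809.47 + $50,210.67 + $102,192.57 = $156,212.71.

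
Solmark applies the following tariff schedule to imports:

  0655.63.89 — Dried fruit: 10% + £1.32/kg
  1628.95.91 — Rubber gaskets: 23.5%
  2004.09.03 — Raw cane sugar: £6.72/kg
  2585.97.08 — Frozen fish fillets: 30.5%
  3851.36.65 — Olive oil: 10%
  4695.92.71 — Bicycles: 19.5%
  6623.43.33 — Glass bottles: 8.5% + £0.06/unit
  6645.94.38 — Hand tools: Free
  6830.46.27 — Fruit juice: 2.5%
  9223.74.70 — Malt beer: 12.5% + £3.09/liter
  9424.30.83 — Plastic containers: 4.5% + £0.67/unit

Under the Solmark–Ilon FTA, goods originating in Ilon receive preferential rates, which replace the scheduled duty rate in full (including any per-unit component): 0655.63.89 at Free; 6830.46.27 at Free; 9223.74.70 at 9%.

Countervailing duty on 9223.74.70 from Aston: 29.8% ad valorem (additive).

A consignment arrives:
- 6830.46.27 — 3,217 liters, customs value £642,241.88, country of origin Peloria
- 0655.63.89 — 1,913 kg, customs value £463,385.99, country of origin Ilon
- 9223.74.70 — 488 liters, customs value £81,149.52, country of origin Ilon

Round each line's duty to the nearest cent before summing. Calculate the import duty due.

Line 1 (6830.46.27, Peloria, 3,217 liters, £642,241.88):
Base rate for 6830.46.27 is 2.5%.
6830.46.27 has an FTA preferential rate, but origin Peloria is not Ilon; base rate stands.
Duty = £642,241.88 × 2.5% = £16,056.05.
Line 2 (0655.63.89, Ilon, 1,913 kg, £463,385.99):
Base rate for 0655.63.89 is 10% + £1.32/kg.
Origin Ilon qualifies under the Solmark–Ilon agreement and 0655.63.89 is covered: preferential rate Free applies instead.
Duty = £463,385.99 × 0% = £0.00.
Line 3 (9223.74.70, Ilon, 488 liters, £81,149.52):
Base rate for 9223.74.70 is 12.5% + £3.09/liter.
Origin Ilon qualifies under the Solmark–Ilon agreement and 9223.74.70 is covered: preferential rate 9% applies instead.
The additional-duty order on 9223.74.70 targets Aston, not Ilon; it does not apply.
Duty = £81,149.52 × 9% = £7,303.46.
Total = £16,056.05 + £0.00 + £7,303.46 = £23,359.51.

£23,359.51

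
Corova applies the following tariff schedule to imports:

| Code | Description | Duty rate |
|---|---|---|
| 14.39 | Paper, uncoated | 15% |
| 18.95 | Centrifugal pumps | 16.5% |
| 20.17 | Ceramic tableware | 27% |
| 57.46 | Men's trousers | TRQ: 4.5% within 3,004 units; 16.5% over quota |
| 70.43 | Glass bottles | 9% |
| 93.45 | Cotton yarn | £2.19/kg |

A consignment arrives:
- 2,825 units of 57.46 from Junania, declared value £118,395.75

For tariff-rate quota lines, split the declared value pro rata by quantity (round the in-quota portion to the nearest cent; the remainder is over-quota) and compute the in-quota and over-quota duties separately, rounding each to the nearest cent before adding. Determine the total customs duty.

£5,327.81

Line 1 (57.46, Junania, 2,825 units, £118,395.75):
Code 57.46 is under a tariff-rate quota (threshold 3,004 units). Quantity 2,825 units is within the quota, so the in-quota rate 4.5% applies to the full value.
Duty = £118,395.75 × 4.5% = £5,327.81.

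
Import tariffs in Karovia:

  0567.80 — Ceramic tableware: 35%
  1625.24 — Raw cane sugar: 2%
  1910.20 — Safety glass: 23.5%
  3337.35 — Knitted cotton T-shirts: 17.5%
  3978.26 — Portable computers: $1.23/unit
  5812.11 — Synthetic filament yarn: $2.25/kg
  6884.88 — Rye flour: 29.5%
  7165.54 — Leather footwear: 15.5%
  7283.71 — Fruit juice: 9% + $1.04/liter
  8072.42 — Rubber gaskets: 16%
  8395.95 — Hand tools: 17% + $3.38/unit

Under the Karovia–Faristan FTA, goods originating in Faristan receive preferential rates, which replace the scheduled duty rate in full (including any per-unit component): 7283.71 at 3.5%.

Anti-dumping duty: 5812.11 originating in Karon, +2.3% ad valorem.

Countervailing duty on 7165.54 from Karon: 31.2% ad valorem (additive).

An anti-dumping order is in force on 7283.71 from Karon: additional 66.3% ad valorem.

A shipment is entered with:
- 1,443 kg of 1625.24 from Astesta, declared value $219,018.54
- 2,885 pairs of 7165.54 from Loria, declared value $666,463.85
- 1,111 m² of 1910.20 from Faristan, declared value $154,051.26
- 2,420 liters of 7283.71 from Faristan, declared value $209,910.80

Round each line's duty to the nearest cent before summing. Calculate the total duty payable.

$151,231.20

Line 1 (1625.24, Astesta, 1,443 kg, $219,018.54):
Base rate for 1625.24 is 2%.
Duty = $219,018.54 × 2% = $4,380.37.
Line 2 (7165.54, Loria, 2,885 pairs, $666,463.85):
Base rate for 7165.54 is 15.5%.
The additional-duty order on 7165.54 targets Karon, not Loria; it does not apply.
Duty = $666,463.85 × 15.5% = $103,301.90.
Line 3 (1910.20, Faristan, 1,111 m², $154,051.26):
Base rate for 1910.20 is 23.5%.
Origin Faristan is the FTA partner but 1910.20 is not on the preference list; base rate stands.
Duty = $154,051.26 × 23.5% = $36,202.05.
Line 4 (7283.71, Faristan, 2,420 liters, $209,910.80):
Base rate for 7283.71 is 9% + $1.04/liter.
Origin Faristan qualifies under the Karovia–Faristan agreement and 7283.71 is covered: preferential rate 3.5% applies instead.
The additional-duty order on 7283.71 targets Karon, not Faristan; it does not apply.
Duty = $209,910.80 × 3.5% = $7,346.88.
Total = $4,380.37 + $103,301.90 + $36,202.05 + $7,346.88 = $151,231.20.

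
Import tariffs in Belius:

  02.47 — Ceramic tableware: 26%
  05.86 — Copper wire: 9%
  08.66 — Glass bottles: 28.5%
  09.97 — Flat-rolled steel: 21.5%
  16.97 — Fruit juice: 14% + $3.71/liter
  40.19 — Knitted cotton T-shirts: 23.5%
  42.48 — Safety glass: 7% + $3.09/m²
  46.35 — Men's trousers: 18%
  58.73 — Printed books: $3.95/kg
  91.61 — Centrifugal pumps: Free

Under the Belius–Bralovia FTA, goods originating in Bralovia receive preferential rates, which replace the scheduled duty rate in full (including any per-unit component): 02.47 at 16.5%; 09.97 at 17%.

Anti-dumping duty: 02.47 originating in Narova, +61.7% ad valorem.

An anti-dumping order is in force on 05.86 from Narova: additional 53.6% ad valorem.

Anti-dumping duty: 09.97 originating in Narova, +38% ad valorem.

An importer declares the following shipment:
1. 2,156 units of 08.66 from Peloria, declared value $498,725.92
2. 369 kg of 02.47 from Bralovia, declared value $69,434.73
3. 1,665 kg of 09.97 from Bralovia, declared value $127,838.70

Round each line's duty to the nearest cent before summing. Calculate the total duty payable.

Line 1 (08.66, Peloria, 2,156 units, $498,725.92):
Base rate for 08.66 is 28.5%.
Duty = $498,725.92 × 28.5% = $142,136.89.
Line 2 (02.47, Bralovia, 369 kg, $69,434.73):
Base rate for 02.47 is 26%.
Origin Bralovia qualifies under the Belius–Bralovia agreement and 02.47 is covered: preferential rate 16.5% applies instead.
The additional-duty order on 02.47 targets Narova, not Bralovia; it does not apply.
Duty = $69,434.73 × 16.5% = $11,456.73.
Line 3 (09.97, Bralovia, 1,665 kg, $127,838.70):
Base rate for 09.97 is 21.5%.
Origin Bralovia qualifies under the Belius–Bralovia agreement and 09.97 is covered: preferential rate 17% applies instead.
The additional-duty order on 09.97 targets Narova, not Bralovia; it does not apply.
Duty = $127,838.70 × 17% = $21,732.58.
Total = $142,136.89 + $11,456.73 + $21,732.58 = $175,326.20.

$175,326.20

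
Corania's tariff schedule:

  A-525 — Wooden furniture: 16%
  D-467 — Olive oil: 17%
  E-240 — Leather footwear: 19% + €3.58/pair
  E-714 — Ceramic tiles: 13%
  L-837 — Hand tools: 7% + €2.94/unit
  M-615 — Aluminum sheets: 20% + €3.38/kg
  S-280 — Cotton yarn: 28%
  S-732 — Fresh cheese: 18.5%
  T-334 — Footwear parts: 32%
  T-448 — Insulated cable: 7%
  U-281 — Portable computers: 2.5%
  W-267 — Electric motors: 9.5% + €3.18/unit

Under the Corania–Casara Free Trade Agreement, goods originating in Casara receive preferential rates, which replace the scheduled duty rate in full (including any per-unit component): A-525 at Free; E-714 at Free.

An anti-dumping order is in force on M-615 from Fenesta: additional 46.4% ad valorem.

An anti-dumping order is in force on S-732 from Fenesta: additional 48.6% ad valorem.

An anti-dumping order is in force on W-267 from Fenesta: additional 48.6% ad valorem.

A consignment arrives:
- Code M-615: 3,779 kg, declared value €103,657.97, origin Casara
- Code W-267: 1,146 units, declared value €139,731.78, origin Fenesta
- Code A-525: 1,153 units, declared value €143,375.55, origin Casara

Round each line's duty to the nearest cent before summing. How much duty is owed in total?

Line 1 (M-615, Casara, 3,779 kg, €103,657.97):
Base rate for M-615 is 20% + €3.38/kg.
Origin Casara is the FTA partner but M-615 is not on the preference list; base rate stands.
The additional-duty order on M-615 targets Fenesta, not Casara; it does not apply.
Duty = €103,657.97 × 20% + 3,779 × €3.38 = €33,504.61.
Line 2 (W-267, Fenesta, 1,146 units, €139,731.78):
Base rate for W-267 is 9.5% + €3.18/unit.
Additional duty on W-267 from Fenesta: +48.6%. Applied ad valorem rate: 9.5% + 48.6% = 58.1%.
Duty = €139,731.78 × 58.1% + 1,146 × €3.18 = €84,828.44.
Line 3 (A-525, Casara, 1,153 units, €143,375.55):
Base rate for A-525 is 16%.
Origin Casara qualifies under the Corania–Casara agreement and A-525 is covered: preferential rate Free applies instead.
Duty = €143,375.55 × 0% = €0.00.
Total = €33,504.61 + €84,828.44 + €0.00 = €118,333.05.

€118,333.05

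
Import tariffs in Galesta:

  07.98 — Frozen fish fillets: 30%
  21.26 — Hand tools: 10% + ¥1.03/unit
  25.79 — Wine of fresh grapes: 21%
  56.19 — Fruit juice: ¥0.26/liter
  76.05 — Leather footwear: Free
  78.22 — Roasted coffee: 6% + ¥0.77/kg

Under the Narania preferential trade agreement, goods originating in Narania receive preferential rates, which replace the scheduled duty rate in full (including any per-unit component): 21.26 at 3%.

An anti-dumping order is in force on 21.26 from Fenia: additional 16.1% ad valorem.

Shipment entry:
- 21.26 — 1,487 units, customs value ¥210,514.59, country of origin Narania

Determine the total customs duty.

Line 1 (21.26, Narania, 1,487 units, ¥210,514.59):
Base rate for 21.26 is 10% + ¥1.03/unit.
Origin Narania qualifies under the Galesta–Narania agreement and 21.26 is covered: preferential rate 3% applies instead.
The additional-duty order on 21.26 targets Fenia, not Narania; it does not apply.
Duty = ¥210,514.59 × 3% = ¥6,315.44.

¥6,315.44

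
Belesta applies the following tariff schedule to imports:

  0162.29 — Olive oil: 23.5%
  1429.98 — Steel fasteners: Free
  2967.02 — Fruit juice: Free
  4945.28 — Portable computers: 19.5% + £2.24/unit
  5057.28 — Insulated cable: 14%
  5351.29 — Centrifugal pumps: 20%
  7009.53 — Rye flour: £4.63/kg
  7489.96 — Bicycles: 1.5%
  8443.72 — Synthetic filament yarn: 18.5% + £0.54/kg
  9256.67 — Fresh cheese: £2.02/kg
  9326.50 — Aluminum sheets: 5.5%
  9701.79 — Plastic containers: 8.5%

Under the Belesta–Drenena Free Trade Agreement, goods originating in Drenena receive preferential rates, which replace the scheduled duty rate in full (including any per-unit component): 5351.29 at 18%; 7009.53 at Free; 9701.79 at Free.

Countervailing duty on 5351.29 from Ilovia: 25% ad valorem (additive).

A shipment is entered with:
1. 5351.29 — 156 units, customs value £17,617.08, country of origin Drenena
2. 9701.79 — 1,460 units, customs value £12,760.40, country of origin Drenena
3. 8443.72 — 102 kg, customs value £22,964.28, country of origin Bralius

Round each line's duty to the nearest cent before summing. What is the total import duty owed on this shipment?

£7,474.54

Line 1 (5351.29, Drenena, 156 units, £17,617.08):
Base rate for 5351.29 is 20%.
Origin Drenena qualifies under the Belesta–Drenena agreement and 5351.29 is covered: preferential rate 18% applies instead.
The additional-duty order on 5351.29 targets Ilovia, not Drenena; it does not apply.
Duty = £17,617.08 × 18% = £3,171.07.
Line 2 (9701.79, Drenena, 1,460 units, £12,760.40):
Base rate for 9701.79 is 8.5%.
Origin Drenena qualifies under the Belesta–Drenena agreement and 9701.79 is covered: preferential rate Free applies instead.
Duty = £12,760.40 × 0% = £0.00.
Line 3 (8443.72, Bralius, 102 kg, £22,964.28):
Base rate for 8443.72 is 18.5% + £0.54/kg.
Duty = £22,964.28 × 18.5% + 102 × £0.54 = £4,303.47.
Total = £3,171.07 + £0.00 + £4,303.47 = £7,474.54.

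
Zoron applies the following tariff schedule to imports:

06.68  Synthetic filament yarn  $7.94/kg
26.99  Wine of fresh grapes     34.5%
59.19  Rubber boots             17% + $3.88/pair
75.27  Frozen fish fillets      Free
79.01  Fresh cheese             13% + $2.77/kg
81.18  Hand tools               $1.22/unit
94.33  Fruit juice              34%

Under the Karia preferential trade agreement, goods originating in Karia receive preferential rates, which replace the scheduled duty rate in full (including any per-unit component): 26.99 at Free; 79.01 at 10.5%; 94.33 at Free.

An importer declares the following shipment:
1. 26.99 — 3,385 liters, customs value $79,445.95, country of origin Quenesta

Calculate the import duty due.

Line 1 (26.99, Quenesta, 3,385 liters, $79,445.95):
Base rate for 26.99 is 34.5%.
26.99 has an FTA preferential rate, but origin Quenesta is not Karia; base rate stands.
Duty = $79,445.95 × 34.5% = $27,408.85.

$27,408.85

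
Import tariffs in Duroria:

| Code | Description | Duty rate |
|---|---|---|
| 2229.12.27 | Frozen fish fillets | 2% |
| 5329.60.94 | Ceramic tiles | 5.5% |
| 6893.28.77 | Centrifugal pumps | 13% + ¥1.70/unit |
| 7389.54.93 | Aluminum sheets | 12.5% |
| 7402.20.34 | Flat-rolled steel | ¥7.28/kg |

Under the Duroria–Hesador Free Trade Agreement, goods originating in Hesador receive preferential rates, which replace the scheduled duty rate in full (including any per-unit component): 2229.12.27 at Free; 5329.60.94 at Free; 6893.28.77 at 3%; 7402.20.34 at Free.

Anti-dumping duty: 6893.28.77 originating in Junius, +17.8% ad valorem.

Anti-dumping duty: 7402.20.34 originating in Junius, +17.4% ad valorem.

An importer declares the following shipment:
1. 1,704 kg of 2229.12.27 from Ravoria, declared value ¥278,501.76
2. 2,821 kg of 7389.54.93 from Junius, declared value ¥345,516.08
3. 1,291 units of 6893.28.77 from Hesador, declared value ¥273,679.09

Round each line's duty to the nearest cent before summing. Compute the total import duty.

¥56,969.92

Line 1 (2229.12.27, Ravoria, 1,704 kg, ¥278,501.76):
Base rate for 2229.12.27 is 2%.
2229.12.27 has an FTA preferential rate, but origin Ravoria is not Hesador; base rate stands.
Duty = ¥278,501.76 × 2% = ¥5,570.04.
Line 2 (7389.54.93, Junius, 2,821 kg, ¥345,516.08):
Base rate for 7389.54.93 is 12.5%.
Duty = ¥345,516.08 × 12.5% = ¥43,189.51.
Line 3 (6893.28.77, Hesador, 1,291 units, ¥273,679.09):
Base rate for 6893.28.77 is 13% + ¥1.70/unit.
Origin Hesador qualifies under the Duroria–Hesador agreement and 6893.28.77 is covered: preferential rate 3% applies instead.
The additional-duty order on 6893.28.77 targets Junius, not Hesador; it does not apply.
Duty = ¥273,679.09 × 3% = ¥8,210.37.
Total = ¥5,570.04 + ¥43,189.51 + ¥8,210.37 = ¥56,969.92.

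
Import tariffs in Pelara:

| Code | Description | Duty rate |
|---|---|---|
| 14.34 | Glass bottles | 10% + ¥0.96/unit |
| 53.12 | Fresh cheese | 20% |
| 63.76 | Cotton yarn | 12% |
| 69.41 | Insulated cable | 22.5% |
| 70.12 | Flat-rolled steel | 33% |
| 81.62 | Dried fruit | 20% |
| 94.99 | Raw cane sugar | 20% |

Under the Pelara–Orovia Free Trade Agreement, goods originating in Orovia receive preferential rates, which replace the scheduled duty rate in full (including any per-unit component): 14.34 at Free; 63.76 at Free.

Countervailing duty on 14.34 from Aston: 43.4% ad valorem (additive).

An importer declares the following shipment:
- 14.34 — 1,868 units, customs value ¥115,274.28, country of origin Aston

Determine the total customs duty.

¥63,349.75

Line 1 (14.34, Aston, 1,868 units, ¥115,274.28):
Base rate for 14.34 is 10% + ¥0.96/unit.
14.34 has an FTA preferential rate, but origin Aston is not Orovia; base rate stands.
Additional duty on 14.34 from Aston: +43.4%. Applied ad valorem rate: 10% + 43.4% = 53.4%.
Duty = ¥115,274.28 × 53.4% + 1,868 × ¥0.96 = ¥63,349.75.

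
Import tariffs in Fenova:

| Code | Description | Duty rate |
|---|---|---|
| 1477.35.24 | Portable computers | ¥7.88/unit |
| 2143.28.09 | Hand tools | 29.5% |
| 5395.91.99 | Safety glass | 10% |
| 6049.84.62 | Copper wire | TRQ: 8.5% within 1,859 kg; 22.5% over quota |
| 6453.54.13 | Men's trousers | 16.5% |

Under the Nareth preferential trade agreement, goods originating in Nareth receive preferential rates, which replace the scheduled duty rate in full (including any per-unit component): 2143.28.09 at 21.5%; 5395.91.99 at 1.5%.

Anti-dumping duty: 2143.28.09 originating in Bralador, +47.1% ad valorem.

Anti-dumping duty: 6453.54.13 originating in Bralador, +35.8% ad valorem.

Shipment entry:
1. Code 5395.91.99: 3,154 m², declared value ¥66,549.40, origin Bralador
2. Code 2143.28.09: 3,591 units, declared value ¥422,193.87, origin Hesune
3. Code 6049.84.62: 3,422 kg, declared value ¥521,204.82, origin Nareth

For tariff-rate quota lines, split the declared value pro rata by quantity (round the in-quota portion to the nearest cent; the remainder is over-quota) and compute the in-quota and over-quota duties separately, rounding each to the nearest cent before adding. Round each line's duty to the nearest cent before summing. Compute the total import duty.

Line 1 (5395.91.99, Bralador, 3,154 m², ¥66,549.40):
Base rate for 5395.91.99 is 10%.
5395.91.99 has an FTA preferential rate, but origin Bralador is not Nareth; base rate stands.
Duty = ¥66,549.40 × 10% = ¥6,654.94.
Line 2 (2143.28.09, Hesune, 3,591 units, ¥422,193.87):
Base rate for 2143.28.09 is 29.5%.
2143.28.09 has an FTA preferential rate, but origin Hesune is not Nareth; base rate stands.
The additional-duty order on 2143.28.09 targets Bralador, not Hesune; it does not apply.
Duty = ¥422,193.87 × 29.5% = ¥124,547.19.
Line 3 (6049.84.62, Nareth, 3,422 kg, ¥521,204.82):
Code 6049.84.62 is under a tariff-rate quota (threshold 1,859 kg). In-quota: 1,859 kg at 8.5%; over-quota: 1,563 kg at 22.5%.
Pro-rata value split: in-quota = ¥521,204.82 × 1,859/3,422 = ¥283,144.29; over-quota = ¥521,204.82 − ¥283,144.29 = ¥238,060.53.
In-quota duty = ¥283,144.29 × 8.5% = ¥24,067.26. Over-quota duty = ¥238,060.53 × 22.5% = ¥53,563.62.
Line duty = ¥24,067.26 + ¥53,563.62 = ¥77,630.88.
Total = ¥6,654.94 + ¥124,547.19 + ¥77,630.88 = ¥208,833.01.

¥208,833.01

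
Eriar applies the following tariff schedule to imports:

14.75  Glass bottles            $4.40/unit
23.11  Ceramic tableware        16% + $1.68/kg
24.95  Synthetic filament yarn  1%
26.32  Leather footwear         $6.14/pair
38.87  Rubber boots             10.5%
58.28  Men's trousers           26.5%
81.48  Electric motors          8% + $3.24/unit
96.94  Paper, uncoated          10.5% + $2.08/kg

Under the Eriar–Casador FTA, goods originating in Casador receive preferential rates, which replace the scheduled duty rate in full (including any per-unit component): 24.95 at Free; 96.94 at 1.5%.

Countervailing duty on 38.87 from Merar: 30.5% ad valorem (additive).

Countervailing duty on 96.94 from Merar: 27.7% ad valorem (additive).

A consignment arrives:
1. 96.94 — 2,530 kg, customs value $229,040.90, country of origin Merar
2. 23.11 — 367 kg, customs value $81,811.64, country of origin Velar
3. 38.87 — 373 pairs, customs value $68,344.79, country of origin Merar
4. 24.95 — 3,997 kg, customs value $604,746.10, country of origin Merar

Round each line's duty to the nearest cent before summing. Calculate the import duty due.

Line 1 (96.94, Merar, 2,530 kg, $229,040.90):
Base rate for 96.94 is 10.5% + $2.08/kg.
96.94 has an FTA preferential rate, but origin Merar is not Casador; base rate stands.
Additional duty on 96.94 from Merar: +27.7%. Applied ad valorem rate: 10.5% + 27.7% = 38.2%.
Duty = $229,040.90 × 38.2% + 2,530 × $2.08 = $92,756.02.
Line 2 (23.11, Velar, 367 kg, $81,811.64):
Base rate for 23.11 is 16% + $1.68/kg.
Duty = $81,811.64 × 16% + 367 × $1.68 = $13,706.42.
Line 3 (38.87, Merar, 373 pairs, $68,344.79):
Base rate for 38.87 is 10.5%.
Additional duty on 38.87 from Merar: +30.5%. Applied ad valorem rate: 10.5% + 30.5% = 41%.
Duty = $68,344.79 × 41% = $28,021.36.
Line 4 (24.95, Merar, 3,997 kg, $604,746.10):
Base rate for 24.95 is 1%.
24.95 has an FTA preferential rate, but origin Merar is not Casador; base rate stands.
Duty = $604,746.10 × 1% = $6,047.46.
Total = $92,756.02 + $13,706.42 + $28,021.36 + $6,047.46 = $140,531.26.

$140,531.26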